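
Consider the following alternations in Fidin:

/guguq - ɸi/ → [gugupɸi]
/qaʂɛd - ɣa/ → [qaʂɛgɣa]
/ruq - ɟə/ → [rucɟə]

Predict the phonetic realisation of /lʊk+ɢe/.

The data show regressive place assimilation: /q/ → [p] before /ɸ/; /d/ → [g] before /ɣ/; /q/ → [c] before /ɟ/. In each pair only place changes, matching the following consonant, while manner and voice stay constant.
/k/ is a voiceless velar stop. The following trigger /ɢ/ is uvular, so /k/ must become uvular as well.
The voiceless uvular stop is [q], so /k/ → [q].

[lʊqɢe]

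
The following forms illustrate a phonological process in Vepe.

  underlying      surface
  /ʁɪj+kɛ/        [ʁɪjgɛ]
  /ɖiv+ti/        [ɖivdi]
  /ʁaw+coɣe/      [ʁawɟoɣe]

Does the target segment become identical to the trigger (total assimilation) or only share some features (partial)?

partial assimilation

Underlying /k/ is realised as [g] next to /j/; /j/ itself does not change.
/k/ is voiceless while /j/ is voiced; the output [g] is voiced, matching the trigger — so the feature that spreads is voicing.
Place and manner are unchanged, so the assimilation is partial, not total.
The same holds elsewhere in the data: /t/ → [d] after /v/ (voiceless → voiced, matching voiced); /c/ → [ɟ] after /w/ (voiceless → voiced, matching voiced) — only voicing changes, and always toward the preceding segment.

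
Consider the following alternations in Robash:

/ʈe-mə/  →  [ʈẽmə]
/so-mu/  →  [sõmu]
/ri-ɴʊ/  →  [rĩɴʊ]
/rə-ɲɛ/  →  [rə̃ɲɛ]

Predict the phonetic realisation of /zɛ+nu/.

[zɛ̃nu]

The data show regressive nasality assimilation (vowel nasalisation): /e/ → [ẽ] before /m/; /o/ → [õ] before /m/; /i/ → [ĩ] before /ɴ/; /ə/ → [ə̃] before /ɲ/ — a vowel is nasalised by an immediately following nasal consonant.
The vowel /ɛ/ is adjacent to the following nasal /n/, so it acquires [+nasal] and surfaces as [ɛ̃].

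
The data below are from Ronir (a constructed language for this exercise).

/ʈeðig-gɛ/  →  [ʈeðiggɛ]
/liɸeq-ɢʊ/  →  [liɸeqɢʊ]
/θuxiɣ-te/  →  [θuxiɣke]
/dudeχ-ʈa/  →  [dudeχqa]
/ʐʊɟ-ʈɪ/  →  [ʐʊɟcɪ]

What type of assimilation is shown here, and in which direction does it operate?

The segment that alternates is /t/, which surfaces as [k] when adjacent to /ɣ/.
The change alveolar → velar matches the place of the preceding /ɣ/, identifying this as place assimilation.
Manner and voice are unchanged, so the assimilation is partial, not total.
The same holds elsewhere in the data: /ʈ/ → [q] after /χ/ (retroflex → uvular, matching uvular); /ʈ/ → [c] after /ɟ/ (retroflex → palatal, matching palatal) — only place changes, and always toward the preceding segment.
No alternation appears in [ʈeðiggɛ], [liɸeqɢʊ]: there the adjacent consonants already agree in place (/g/ and /g/ are both velar; /ɢ/ and /q/ are both uvular), so these forms are consistent with the same rule.
Since the segment that changes follows the conditioning segment, the assimilation is progressive.

progressive place assimilation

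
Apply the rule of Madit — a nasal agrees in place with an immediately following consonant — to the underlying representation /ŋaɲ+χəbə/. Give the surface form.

[ŋaɴχəbə]

The rule targets /ɲ/ (voiced palatal nasal), which sits before the trigger /χ/ (uvular).
Changing only its place to uvular gives [ɴ] — the voiced uvular nasal.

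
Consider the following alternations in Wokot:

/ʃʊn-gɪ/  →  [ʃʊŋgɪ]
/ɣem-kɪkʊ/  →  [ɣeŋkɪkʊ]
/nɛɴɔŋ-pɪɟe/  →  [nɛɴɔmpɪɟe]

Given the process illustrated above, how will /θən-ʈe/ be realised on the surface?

[θəɳʈe]

The data show regressive place assimilation: /n/ → [ŋ] before /g/; /m/ → [ŋ] before /k/; /ŋ/ → [m] before /p/. In each pair only place changes, matching the following consonant, while manner and voice stay constant.
/n/ is a voiced alveolar nasal. The following trigger /ʈ/ is retroflex, so /n/ must become retroflex as well.
A voiced retroflex nasal is [ɳ], so the surface segment is [ɳ].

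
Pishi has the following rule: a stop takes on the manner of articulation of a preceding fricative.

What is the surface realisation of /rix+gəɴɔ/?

[rixɣəɴɔ]

The rule targets /g/ (voiced velar stop), which sits after the trigger /x/ (fricative).
A voiced velar fricative is [ɣ], so the surface segment is [ɣ].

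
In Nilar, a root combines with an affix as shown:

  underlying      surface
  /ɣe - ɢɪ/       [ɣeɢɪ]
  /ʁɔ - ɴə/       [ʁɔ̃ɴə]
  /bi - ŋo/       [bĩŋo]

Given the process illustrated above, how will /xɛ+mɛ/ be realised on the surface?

The data show regressive nasality assimilation (vowel nasalisation): /ɔ/ → [ɔ̃] before /ɴ/; /i/ → [ĩ] before /ŋ/ — a vowel is nasalised by an immediately following nasal consonant.
No change occurs in [ɣeɢɪ] because the vowel at the boundary is adjacent to an oral consonant, not a nasal (/e/ next to /ɢ/).
The vowel /ɛ/ is adjacent to the following nasal /m/, so it acquires [+nasal] and surfaces as [ɛ̃].

[xɛ̃mɛ]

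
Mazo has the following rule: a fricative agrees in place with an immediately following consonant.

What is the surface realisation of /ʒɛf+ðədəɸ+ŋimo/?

[ʒɛθðədəxŋimo]

/f/ is a voiceless labiodental fricative. The following trigger /ð/ is dental, so /f/ must become dental as well.
A voiceless dental fricative is [θ], so the surface segment is [θ].
At the second juncture, /ɸ/ likewise becomes [x] adjacent to /ŋ/.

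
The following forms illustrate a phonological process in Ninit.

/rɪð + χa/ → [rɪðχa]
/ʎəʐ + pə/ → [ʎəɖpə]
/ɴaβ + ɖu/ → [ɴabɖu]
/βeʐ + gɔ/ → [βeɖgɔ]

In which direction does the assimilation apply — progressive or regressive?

The segment that alternates is /ʐ/, which surfaces as [ɖ] when adjacent to /p/.
/ʐ/ is a fricative while /p/ is a stop; the output [ɖ] is a stop, matching the trigger — so the feature that spreads is manner.
The other alternating forms pattern the same way: /β/ → [b] before /ɖ/ (fricative → stop, matching a stop); /ʐ/ → [ɖ] before /g/ (fricative → stop, matching a stop) — only manner changes, and always toward the following segment.
No alternation appears in [rɪðχa]: there the adjacent consonants already agree in manner (/ð/ and /χ/ are both fricatives), so this form is consistent with the same rule.
The trigger is the following segment, so the direction is regressive (anticipatory).

regressive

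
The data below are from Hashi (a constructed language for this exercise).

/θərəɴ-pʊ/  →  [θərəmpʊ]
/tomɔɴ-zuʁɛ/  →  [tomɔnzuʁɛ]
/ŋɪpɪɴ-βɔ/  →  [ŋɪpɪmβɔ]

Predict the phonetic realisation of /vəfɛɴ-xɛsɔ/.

The data show regressive place assimilation: /ɴ/ → [m] before /p/; /ɴ/ → [n] before /z/; /ɴ/ → [m] before /β/. In each pair only place changes, matching the following consonant, while manner and voice stay constant.
/ɴ/ is a voiced uvular nasal. The following trigger /x/ is velar, so /ɴ/ must become velar as well.
The voiced velar nasal is [ŋ], so /ɴ/ → [ŋ].

[vəfɛŋxɛsɔ]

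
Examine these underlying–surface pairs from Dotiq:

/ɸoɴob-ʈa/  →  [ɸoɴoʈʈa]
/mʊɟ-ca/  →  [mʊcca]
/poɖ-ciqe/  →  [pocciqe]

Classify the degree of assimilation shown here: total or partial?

Comparing underlying and surface forms, /b/ → [ʈ] is the alternation; the neighbouring /ʈ/ is constant.
The output [ʈ] is identical to the trigger /ʈ/ — every feature (place, manner, voicing) has been copied — so this is total assimilation.
The remaining alternations confirm this: /ɟ/ → [c] before /c/; /ɖ/ → [c] before /c/ — in each case the output is a copy of the following consonant.

total assimilation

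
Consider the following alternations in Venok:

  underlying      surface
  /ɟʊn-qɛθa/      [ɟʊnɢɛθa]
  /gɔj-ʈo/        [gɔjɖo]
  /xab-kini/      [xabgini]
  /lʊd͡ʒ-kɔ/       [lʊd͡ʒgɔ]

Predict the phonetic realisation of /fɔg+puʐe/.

[fɔgbuʐe]

The data show progressive voicing assimilation: /q/ → [ɢ] after /n/; /ʈ/ → [ɖ] after /j/; /k/ → [g] after /b/; /k/ → [g] after /d͡ʒ/. In each pair only voicing changes, matching the preceding consonant, while place and manner stay constant.
The rule targets /p/ (voiceless bilabial stop), which sits after the trigger /g/ (voiced).
The voiced bilabial stop is [b], so /p/ → [b].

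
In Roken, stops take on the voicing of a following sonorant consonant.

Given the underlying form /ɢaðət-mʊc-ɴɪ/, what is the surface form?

[ɢaðədmʊɟɴɪ]

The rule targets /t/ (voiceless alveolar stop), which sits before the trigger /m/ (voiced).
Changing only its voicing to voiced gives [d] — the voiced alveolar stop.
The same rule applies at the second boundary: /c/ → [ɟ] next to /ɴ/.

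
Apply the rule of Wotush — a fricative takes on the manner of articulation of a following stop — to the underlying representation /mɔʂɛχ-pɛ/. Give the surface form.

[mɔʂɛqpɛ]

The rule targets /χ/ (voiceless uvular fricative), which sits before the trigger /p/ (stop).
A voiceless uvular stop is [q], so the surface segment is [q].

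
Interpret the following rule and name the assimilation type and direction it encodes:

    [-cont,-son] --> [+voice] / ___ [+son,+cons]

regressive voicing assimilation

The structural change is [+voice], and the conditioning segment [+son,+cons] (a sonorant consonant) is itself voiced, so the target comes to share the voicing of its neighbour — voicing assimilation.
Since the environment is written after the underscore, the trigger follows the target; the direction is regressive.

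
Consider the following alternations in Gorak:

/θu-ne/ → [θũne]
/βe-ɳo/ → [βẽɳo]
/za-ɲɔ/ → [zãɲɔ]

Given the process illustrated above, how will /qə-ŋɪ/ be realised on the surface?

The data show regressive nasality assimilation (vowel nasalisation): /u/ → [ũ] before /n/; /e/ → [ẽ] before /ɳ/; /a/ → [ã] before /ɲ/ — a vowel is nasalised by an immediately following nasal consonant.
/ə/ sits next to the nasal /ŋ/ and is therefore nasalised to [ə̃].

[qə̃ŋɪ]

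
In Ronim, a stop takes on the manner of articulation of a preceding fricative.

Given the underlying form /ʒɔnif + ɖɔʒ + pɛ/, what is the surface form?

/ɖ/ is a voiced retroflex stop. The preceding trigger /f/ is a fricative, so /ɖ/ must become a fricative as well.
Changing only its manner to fricative gives [ʐ] — the voiced retroflex fricative.
At the second juncture, /p/ likewise becomes [ɸ] adjacent to /ʒ/.

[ʒɔnifʐɔʒɸɛ]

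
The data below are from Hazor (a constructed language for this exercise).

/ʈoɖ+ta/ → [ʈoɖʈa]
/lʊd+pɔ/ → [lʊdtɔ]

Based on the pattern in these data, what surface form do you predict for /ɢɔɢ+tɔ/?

The data show progressive place assimilation: /t/ → [ʈ] after /ɖ/; /p/ → [t] after /d/. In each pair only place changes, matching the preceding consonant, while manner and voice stay constant.
/t/ is a voiceless alveolar stop. The preceding trigger /ɢ/ is uvular, so /t/ must become uvular as well.
Changing only its place to uvular gives [q] — the voiceless uvular stop.

[ɢɔɢqɔ]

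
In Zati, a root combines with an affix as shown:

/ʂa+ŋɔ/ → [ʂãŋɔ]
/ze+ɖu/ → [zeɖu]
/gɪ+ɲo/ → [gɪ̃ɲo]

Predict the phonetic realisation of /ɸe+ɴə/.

[ɸẽɴə]

The data show regressive nasality assimilation (vowel nasalisation): /a/ → [ã] before /ŋ/; /ɪ/ → [ɪ̃] before /ɲ/ — a vowel is nasalised by an immediately following nasal consonant.
No change occurs in [zeɖu] because the vowel at the boundary is adjacent to an oral consonant, not a nasal (/e/ next to /ɖ/).
/e/ sits next to the nasal /ɴ/ and is therefore nasalised to [ẽ].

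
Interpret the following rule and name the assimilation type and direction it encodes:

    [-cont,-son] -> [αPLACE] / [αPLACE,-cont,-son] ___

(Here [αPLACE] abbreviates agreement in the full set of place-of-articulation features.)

The rule copies the place features (abbreviated [PLACE]) from the environment onto the target, so the assimilating feature is place.
Since the environment is written before the underscore, the trigger precedes the target; the direction is progressive.

progressive place assimilation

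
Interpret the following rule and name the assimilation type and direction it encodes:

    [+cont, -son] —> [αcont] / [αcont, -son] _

progressive manner assimilation

The shared variable α links the value of [cont] on the target to that of the neighbouring obstruent. [cont] distinguishes stops from fricatives — a manner-of-articulation feature — so this is manner assimilation.
Since the environment is written before the underscore, the trigger precedes the target; the direction is progressive.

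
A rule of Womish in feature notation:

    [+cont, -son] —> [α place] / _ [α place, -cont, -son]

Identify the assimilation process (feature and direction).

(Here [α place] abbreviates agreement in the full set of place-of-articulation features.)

regressive place assimilation

The rule copies the place features (abbreviated [place]) from the environment onto the target, so the assimilating feature is place.
Since the environment is written after the underscore, the trigger follows the target; the direction is regressive.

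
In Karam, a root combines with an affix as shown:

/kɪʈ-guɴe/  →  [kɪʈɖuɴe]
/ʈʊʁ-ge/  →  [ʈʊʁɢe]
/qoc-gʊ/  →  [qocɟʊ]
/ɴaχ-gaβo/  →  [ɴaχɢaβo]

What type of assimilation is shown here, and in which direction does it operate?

progressive place assimilation

Comparing underlying and surface forms, /g/ → [ɖ] is the alternation; the neighbouring /ʈ/ is constant.
The change velar → retroflex matches the place of the preceding /ʈ/, identifying this as place assimilation.
Manner and voice are unchanged, so the assimilation is partial, not total.
Checking the remaining alternations: /g/ → [ɢ] after /ʁ/ (velar → uvular, matching uvular); /g/ → [ɟ] after /c/ (velar → palatal, matching palatal); /g/ → [ɢ] after /χ/ (velar → uvular, matching uvular) — only place changes, and always toward the preceding segment.
The trigger is the preceding segment, so the direction is progressive (perseverative).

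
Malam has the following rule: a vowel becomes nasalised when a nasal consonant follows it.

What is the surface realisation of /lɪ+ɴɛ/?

[lɪ̃ɴɛ]

/ɪ/ sits next to the nasal /ɴ/ and is therefore nasalised to [ɪ̃].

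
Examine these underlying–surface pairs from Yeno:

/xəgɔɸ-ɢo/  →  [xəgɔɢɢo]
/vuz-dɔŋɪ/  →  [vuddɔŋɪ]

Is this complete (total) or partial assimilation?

total assimilation

The segment that alternates is /ɸ/, which surfaces as [ɢ] when adjacent to /ɢ/.
The output [ɢ] is identical to the trigger /ɢ/ — every feature (place, manner, voicing) has been copied — so this is total assimilation.
The other form behaves the same way: /z/ → [d] before /d/ — in each case the output is a copy of the following consonant.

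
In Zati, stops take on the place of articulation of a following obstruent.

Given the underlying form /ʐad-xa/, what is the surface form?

The rule targets /d/ (voiced alveolar stop), which sits before the trigger /x/ (velar).
Changing only its place to velar gives [g] — the voiced velar stop.

[ʐagxa]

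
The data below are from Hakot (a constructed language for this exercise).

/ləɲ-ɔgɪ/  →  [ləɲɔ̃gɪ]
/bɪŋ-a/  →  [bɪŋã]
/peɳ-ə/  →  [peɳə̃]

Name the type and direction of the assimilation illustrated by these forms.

The vowel /ɔ/ surfaces as nasalised [ɔ̃] next to the preceding nasal /ɲ/ — it has acquired the [+nasal] feature of its neighbour.
Likewise in the remaining data: /a/ → [ã] after /ŋ/; /ə/ → [ə̃] after /ɳ/ — each time a vowel is nasalised next to a preceding nasal.
Because the conditioning nasal is to the left of the vowel that changes, the process is progressive (perseverative).

progressive nasality assimilation (vowel nasalisation)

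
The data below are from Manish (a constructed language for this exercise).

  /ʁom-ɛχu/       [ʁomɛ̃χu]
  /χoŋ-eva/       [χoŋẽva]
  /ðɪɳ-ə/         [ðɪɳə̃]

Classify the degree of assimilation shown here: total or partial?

The vowel /ɛ/ surfaces as nasalised [ɛ̃] next to the preceding nasal /m/ — it has acquired the [+nasal] feature of its neighbour.
The other forms show the same pattern: /e/ → [ẽ] after /ŋ/; /ə/ → [ə̃] after /ɳ/ — each time a vowel is nasalised next to a preceding nasal.

partial assimilation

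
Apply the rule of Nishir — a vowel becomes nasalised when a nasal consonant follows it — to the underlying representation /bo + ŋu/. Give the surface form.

[bõŋu]

The vowel /o/ is adjacent to the following nasal /ŋ/, so it acquires [+nasal] and surfaces as [õ].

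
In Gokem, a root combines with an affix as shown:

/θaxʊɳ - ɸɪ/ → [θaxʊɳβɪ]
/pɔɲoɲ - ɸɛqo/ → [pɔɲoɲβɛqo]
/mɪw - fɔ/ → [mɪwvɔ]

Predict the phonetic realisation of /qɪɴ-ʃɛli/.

[qɪɴʒɛli]

The data show progressive voicing assimilation: /ɸ/ → [β] after /ɳ/; /ɸ/ → [β] after /ɲ/; /f/ → [v] after /w/. In each pair only voicing changes, matching the preceding consonant, while place and manner stay constant.
The rule targets /ʃ/ (voiceless postalveolar fricative), which sits after the trigger /ɴ/ (voiced).
The voiced postalveolar fricative is [ʒ], so /ʃ/ → [ʒ].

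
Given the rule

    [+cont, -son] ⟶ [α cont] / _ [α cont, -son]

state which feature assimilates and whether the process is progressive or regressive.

regressive manner assimilation

The shared variable α links the value of [cont] on the target to that of the neighbouring obstruent. [cont] distinguishes stops from fricatives — a manner-of-articulation feature — so this is manner assimilation.
The conditioning segment sits to the right of the focus bar, meaning the trigger follows the segment that changes — regressive assimilation.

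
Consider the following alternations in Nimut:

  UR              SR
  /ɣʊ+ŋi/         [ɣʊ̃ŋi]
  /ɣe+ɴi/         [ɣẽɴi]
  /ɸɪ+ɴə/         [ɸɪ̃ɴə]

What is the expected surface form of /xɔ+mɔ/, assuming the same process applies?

[xɔ̃mɔ]

The data show regressive nasality assimilation (vowel nasalisation): /ʊ/ → [ʊ̃] before /ŋ/; /e/ → [ẽ] before /ɴ/; /ɪ/ → [ɪ̃] before /ɴ/ — a vowel is nasalised by an immediately following nasal consonant.
The vowel /ɔ/ is adjacent to the following nasal /m/, so it acquires [+nasal] and surfaces as [ɔ̃].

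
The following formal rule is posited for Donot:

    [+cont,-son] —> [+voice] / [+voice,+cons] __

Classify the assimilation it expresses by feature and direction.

progressive voicing assimilation

The structural change is [+voice], and the conditioning segment [+voice,+cons] (a voiced consonant) is itself voiced, so the target comes to share the voicing of its neighbour — voicing assimilation.
Since the environment is written before the underscore, the trigger precedes the target; the direction is progressive.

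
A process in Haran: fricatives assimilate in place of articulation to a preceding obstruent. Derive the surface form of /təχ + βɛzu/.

/β/ is a voiced bilabial fricative. The preceding trigger /χ/ is uvular, so /β/ must become uvular as well.
A voiced uvular fricative is [ʁ], so the surface segment is [ʁ].

[təχʁɛzu]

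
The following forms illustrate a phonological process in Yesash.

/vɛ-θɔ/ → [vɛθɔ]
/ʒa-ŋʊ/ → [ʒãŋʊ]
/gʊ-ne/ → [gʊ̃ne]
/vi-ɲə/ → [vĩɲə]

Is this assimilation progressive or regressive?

The vowel /a/ surfaces as nasalised [ã] next to the following nasal /ŋ/ — it has acquired the [+nasal] feature of its neighbour.
The other forms show the same pattern: /ʊ/ → [ʊ̃] before /n/; /i/ → [ĩ] before /ɲ/ — each time a vowel is nasalised next to a following nasal.
No change occurs in [vɛθɔ] because the vowel at the boundary is adjacent to an oral consonant, not a nasal (/ɛ/ next to /θ/).
Because the conditioning nasal is to the right of the vowel that changes, the process is regressive (anticipatory).

regressive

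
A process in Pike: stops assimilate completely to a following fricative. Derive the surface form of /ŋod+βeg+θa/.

/d/ is the segment targeted by the rule; it sits immediately before /β/, so it assimilates completely and surfaces as [β].
At the second juncture, /g/ likewise becomes [θ] adjacent to /θ/.

[ŋoββeθθa]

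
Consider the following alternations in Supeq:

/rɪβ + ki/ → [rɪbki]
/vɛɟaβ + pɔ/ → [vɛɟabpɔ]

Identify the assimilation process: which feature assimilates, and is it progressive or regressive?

regressive manner assimilation

Comparing underlying and surface forms, /β/ → [b] is the alternation; the neighbouring /k/ is constant.
The change fricative → stop matches the manner of the following /k/, identifying this as manner assimilation.
Place and voice are unchanged, so the assimilation is partial, not total.
The other alternating form patterns the same way: /β/ → [b] before /p/ (fricative → stop, matching a stop) — only manner changes, and always toward the following segment.
The trigger is the following segment, so the direction is regressive (anticipatory).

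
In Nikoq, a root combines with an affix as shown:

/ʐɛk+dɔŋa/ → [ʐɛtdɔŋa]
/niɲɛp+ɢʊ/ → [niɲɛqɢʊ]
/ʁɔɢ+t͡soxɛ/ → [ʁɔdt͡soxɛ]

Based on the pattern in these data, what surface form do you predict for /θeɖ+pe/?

The data show regressive place assimilation: /k/ → [t] before /d/; /p/ → [q] before /ɢ/; /ɢ/ → [d] before /t͡s/. In each pair only place changes, matching the following consonant, while manner and voice stay constant.
The rule targets /ɖ/ (voiced retroflex stop), which sits before the trigger /p/ (bilabial).
Changing only its place to bilabial gives [b] — the voiced bilabial stop.

[θebpe]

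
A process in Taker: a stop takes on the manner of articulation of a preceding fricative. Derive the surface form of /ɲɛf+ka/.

[ɲɛfxa]

/k/ is a voiceless velar stop. The preceding trigger /f/ is a fricative, so /k/ must become a fricative as well.
Changing only its manner to fricative gives [x] — the voiceless velar fricative.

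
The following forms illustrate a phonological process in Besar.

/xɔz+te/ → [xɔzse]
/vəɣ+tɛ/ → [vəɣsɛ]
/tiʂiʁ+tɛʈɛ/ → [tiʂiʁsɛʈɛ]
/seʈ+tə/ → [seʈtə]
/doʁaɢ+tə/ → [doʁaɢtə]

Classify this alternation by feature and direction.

progressive manner assimilation

Underlying /t/ is realised as [s] next to /z/; /z/ itself does not change.
The change stop → fricative matches the manner of the preceding /z/, identifying this as manner assimilation.
Place and voice are unchanged, so the assimilation is partial, not total.
The same holds elsewhere in the data: /t/ → [s] after /ɣ/ (stop → fricative, matching a fricative); /t/ → [s] after /ʁ/ (stop → fricative, matching a fricative) — only manner changes, and always toward the preceding segment.
No alternation appears in [seʈtə], [doʁaɢtə]: there the adjacent consonants already agree in manner (/t/ and /ʈ/ are both stops; /t/ and /ɢ/ are both stops), so these forms are consistent with the same rule.
The trigger is the preceding segment, so the direction is progressive (perseverative).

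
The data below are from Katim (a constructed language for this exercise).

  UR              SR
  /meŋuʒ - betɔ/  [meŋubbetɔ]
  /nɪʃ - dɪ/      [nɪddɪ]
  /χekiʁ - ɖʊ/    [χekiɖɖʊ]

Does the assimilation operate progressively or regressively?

regressive

Comparing underlying and surface forms, /ʒ/ → [b] is the alternation; the neighbouring /b/ is constant.
The output [b] is identical to the trigger /b/ — every feature (place, manner, voicing) has been copied — so this is total assimilation.
The remaining alternations confirm this: /ʃ/ → [d] before /d/; /ʁ/ → [ɖ] before /ɖ/ — in each case the output is a copy of the following consonant.
The trigger is the following segment, so the direction is regressive (anticipatory).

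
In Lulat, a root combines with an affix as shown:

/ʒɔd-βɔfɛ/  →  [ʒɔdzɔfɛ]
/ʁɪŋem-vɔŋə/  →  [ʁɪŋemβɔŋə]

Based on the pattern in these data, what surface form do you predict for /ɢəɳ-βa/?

The data show progressive place assimilation: /β/ → [z] after /d/; /v/ → [β] after /m/. In each pair only place changes, matching the preceding consonant, while manner and voice stay constant.
The rule targets /β/ (voiced bilabial fricative), which sits after the trigger /ɳ/ (retroflex).
A voiced retroflex fricative is [ʐ], so the surface segment is [ʐ].

[ɢəɳʐa]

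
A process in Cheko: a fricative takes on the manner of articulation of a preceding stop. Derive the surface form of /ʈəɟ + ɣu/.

/ɣ/ is a voiced velar fricative. The preceding trigger /ɟ/ is a stop, so /ɣ/ must become a stop as well.
A voiced velar stop is [g], so the surface segment is [g].

[ʈəɟgu]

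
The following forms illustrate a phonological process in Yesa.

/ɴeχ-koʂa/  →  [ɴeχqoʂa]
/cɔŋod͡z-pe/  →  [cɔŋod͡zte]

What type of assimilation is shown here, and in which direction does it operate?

Underlying /k/ is realised as [q] next to /χ/; /χ/ itself does not change.
The change velar → uvular matches the place of the preceding /χ/, identifying this as place assimilation.
Manner and voice are unchanged, so the assimilation is partial, not total.
The same holds elsewhere in the data: /p/ → [t] after /d͡z/ (bilabial → alveolar, matching alveolar) — only place changes, and always toward the preceding segment.
Since the segment that changes follows the conditioning segment, the assimilation is progressive.

progressive place assimilation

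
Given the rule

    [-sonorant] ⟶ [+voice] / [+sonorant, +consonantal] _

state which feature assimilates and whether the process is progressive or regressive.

progressive voicing assimilation

The structural change is [+voice], and the conditioning segment [+sonorant, +consonantal] (a sonorant consonant) is itself voiced, so the target comes to share the voicing of its neighbour — voicing assimilation.
The conditioning segment sits to the left of the focus bar, meaning the trigger precedes the segment that changes — progressive assimilation.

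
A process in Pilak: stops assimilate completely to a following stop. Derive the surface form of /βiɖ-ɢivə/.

/ɖ/ is the segment targeted by the rule; it sits immediately before /ɢ/, so it assimilates completely and surfaces as [ɢ].

[βiɢɢivə]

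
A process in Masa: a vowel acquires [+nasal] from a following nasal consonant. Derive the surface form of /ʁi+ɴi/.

[ʁĩɴi]

The vowel /i/ is adjacent to the following nasal /ɴ/, so it acquires [+nasal] and surfaces as [ĩ].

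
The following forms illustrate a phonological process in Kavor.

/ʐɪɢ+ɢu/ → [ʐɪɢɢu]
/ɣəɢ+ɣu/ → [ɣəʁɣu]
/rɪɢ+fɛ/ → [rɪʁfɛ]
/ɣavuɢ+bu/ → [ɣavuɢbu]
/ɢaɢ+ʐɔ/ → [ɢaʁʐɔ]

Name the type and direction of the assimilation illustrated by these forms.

Underlying /ɢ/ is realised as [ʁ] next to /ɣ/; /ɣ/ itself does not change.
/ɢ/ is a stop while /ɣ/ is a fricative; the output [ʁ] is a fricative, matching the trigger — so the feature that spreads is manner.
Place and voice are unchanged, so the assimilation is partial, not total.
The other alternating forms pattern the same way: /ɢ/ → [ʁ] before /f/ (stop → fricative, matching a fricative); /ɢ/ → [ʁ] before /ʐ/ (stop → fricative, matching a fricative) — only manner changes, and always toward the following segment.
No alternation appears in [ʐɪɢɢu], [ɣavuɢbu]: there the adjacent consonants already agree in manner (/ɢ/ and /ɢ/ are both stops; /ɢ/ and /b/ are both stops), so these forms are consistent with the same rule.
The trigger is the following segment, so the direction is regressive (anticipatory).

regressive manner assimilation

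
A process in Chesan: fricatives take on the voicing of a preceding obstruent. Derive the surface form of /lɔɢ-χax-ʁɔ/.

[lɔɢʁaxχɔ]

The rule targets /χ/ (voiceless uvular fricative), which sits after the trigger /ɢ/ (voiced).
The voiced uvular fricative is [ʁ], so /χ/ → [ʁ].
At the second juncture, /ʁ/ likewise becomes [χ] adjacent to /x/.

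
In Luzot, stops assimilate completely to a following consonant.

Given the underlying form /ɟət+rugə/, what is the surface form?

/t/ is the segment targeted by the rule; it sits immediately before /r/, so it assimilates completely and surfaces as [r].

[ɟərrugə]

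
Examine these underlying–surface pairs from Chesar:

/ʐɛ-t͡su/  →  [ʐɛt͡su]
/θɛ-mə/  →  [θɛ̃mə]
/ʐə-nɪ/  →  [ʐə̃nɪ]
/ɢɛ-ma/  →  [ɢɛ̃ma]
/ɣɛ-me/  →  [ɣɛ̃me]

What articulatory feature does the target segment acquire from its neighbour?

nasality

The vowel /ɛ/ surfaces as nasalised [ɛ̃] next to the following nasal /m/ — it has acquired the [+nasal] feature of its neighbour.
Likewise in the remaining data: /ə/ → [ə̃] before /n/ — each time a vowel is nasalised next to a following nasal.
No change occurs in [ʐɛt͡su] because the vowel at the boundary is adjacent to an oral consonant, not a nasal (/ɛ/ next to /t͡s/).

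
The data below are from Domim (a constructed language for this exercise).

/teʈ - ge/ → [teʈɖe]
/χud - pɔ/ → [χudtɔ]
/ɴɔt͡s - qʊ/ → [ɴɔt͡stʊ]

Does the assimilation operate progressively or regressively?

The segment that alternates is /g/, which surfaces as [ɖ] when adjacent to /ʈ/.
The change velar → retroflex matches the place of the preceding /ʈ/, identifying this as place assimilation.
Checking the remaining alternations: /p/ → [t] after /d/ (bilabial → alveolar, matching alveolar); /q/ → [t] after /t͡s/ (uvular → alveolar, matching alveolar) — only place changes, and always toward the preceding segment.
The trigger is the preceding segment, so the direction is progressive (perseverative).

progressive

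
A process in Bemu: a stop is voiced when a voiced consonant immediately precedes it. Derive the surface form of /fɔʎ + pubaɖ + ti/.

[fɔʎbubaɖdi]

/p/ is a voiceless bilabial stop. The preceding trigger /ʎ/ is voiced, so /p/ must become voiced as well.
A voiced bilabial stop is [b], so the surface segment is [b].
At the second juncture, /t/ likewise becomes [d] adjacent to /ɖ/.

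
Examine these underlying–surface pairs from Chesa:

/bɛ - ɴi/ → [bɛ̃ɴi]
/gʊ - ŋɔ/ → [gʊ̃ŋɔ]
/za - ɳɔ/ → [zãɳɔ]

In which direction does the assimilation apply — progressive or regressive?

The vowel /ɛ/ surfaces as nasalised [ɛ̃] next to the following nasal /ɴ/ — it has acquired the [+nasal] feature of its neighbour.
The other forms show the same pattern: /ʊ/ → [ʊ̃] before /ŋ/; /a/ → [ã] before /ɳ/ — each time a vowel is nasalised next to a following nasal.
Because the conditioning nasal is to the right of the vowel that changes, the process is regressive (anticipatory).

regressive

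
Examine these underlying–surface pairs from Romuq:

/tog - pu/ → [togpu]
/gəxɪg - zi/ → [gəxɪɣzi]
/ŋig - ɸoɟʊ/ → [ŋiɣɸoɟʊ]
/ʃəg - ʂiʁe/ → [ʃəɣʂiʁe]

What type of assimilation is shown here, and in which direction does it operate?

Underlying /g/ is realised as [ɣ] next to /z/; /z/ itself does not change.
/g/ is a stop while /z/ is a fricative; the output [ɣ] is a fricative, matching the trigger — so the feature that spreads is manner.
Place and voice are unchanged, so the assimilation is partial, not total.
The same holds elsewhere in the data: /g/ → [ɣ] before /ɸ/ (stop → fricative, matching a fricative); /g/ → [ɣ] before /ʂ/ (stop → fricative, matching a fricative) — only manner changes, and always toward the following segment.
Nothing changes in [togpu]: there the adjacent consonants already agree in manner (/g/ and /p/ are both stops), so this form is consistent with the same rule.
Since the segment that changes precedes the conditioning segment, the assimilation is regressive.

regressive manner assimilation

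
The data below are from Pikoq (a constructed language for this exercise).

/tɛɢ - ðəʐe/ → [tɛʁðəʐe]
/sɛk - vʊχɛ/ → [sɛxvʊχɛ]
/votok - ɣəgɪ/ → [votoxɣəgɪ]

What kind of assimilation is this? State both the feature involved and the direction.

regressive manner assimilation

The segment that alternates is /ɢ/, which surfaces as [ʁ] when adjacent to /ð/.
The change stop → fricative matches the manner of the following /ð/, identifying this as manner assimilation.
Place and voice are unchanged, so the assimilation is partial, not total.
The same holds elsewhere in the data: /k/ → [x] before /v/ (stop → fricative, matching a fricative); /k/ → [x] before /ɣ/ (stop → fricative, matching a fricative) — only manner changes, and always toward the following segment.
Since the segment that changes precedes the conditioning segment, the assimilation is regressive.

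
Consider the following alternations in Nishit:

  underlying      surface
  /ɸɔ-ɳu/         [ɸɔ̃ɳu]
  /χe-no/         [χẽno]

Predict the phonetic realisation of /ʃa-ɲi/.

The data show regressive nasality assimilation (vowel nasalisation): /ɔ/ → [ɔ̃] before /ɳ/; /e/ → [ẽ] before /n/ — a vowel is nasalised by an immediately following nasal consonant.
/a/ sits next to the nasal /ɲ/ and is therefore nasalised to [ã].

[ʃãɲi]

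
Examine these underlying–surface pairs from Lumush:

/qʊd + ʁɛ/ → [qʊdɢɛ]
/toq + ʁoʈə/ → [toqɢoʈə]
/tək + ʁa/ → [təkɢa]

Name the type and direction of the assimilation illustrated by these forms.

The segment that alternates is /ʁ/, which surfaces as [ɢ] when adjacent to /d/.
/ʁ/ is a fricative while /d/ is a stop; the output [ɢ] is a stop, matching the trigger — so the feature that spreads is manner.
Place and voice are unchanged, so the assimilation is partial, not total.
The other alternating forms pattern the same way: /ʁ/ → [ɢ] after /q/ (fricative → stop, matching a stop); /ʁ/ → [ɢ] after /k/ (fricative → stop, matching a stop) — only manner changes, and always toward the preceding segment.
Since the segment that changes follows the conditioning segment, the assimilation is progressive.

progressive manner assimilation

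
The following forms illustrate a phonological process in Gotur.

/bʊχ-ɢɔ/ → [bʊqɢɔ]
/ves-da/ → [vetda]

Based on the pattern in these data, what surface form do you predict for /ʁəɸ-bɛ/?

[ʁəpbɛ]

The data show regressive manner assimilation: /χ/ → [q] before /ɢ/; /s/ → [t] before /d/. In each pair only manner changes, matching the following consonant, while place and voice stay constant.
/ɸ/ is a voiceless bilabial fricative. The following trigger /b/ is a stop, so /ɸ/ must become a stop as well.
A voiceless bilabial stop is [p], so the surface segment is [p].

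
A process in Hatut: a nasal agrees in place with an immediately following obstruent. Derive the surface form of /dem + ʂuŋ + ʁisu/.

[deɳʂuɴʁisu]

The rule targets /m/ (voiced bilabial nasal), which sits before the trigger /ʂ/ (retroflex).
Changing only its place to retroflex gives [ɳ] — the voiced retroflex nasal.
At the second juncture, /ŋ/ likewise becomes [ɴ] adjacent to /ʁ/.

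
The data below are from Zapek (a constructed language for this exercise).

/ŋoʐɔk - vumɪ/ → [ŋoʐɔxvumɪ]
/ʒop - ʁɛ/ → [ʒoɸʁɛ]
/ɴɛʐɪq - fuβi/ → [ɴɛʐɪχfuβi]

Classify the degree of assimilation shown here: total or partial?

partial assimilation

The segment that alternates is /k/, which surfaces as [x] when adjacent to /v/.
The change stop → fricative matches the manner of the following /v/, identifying this as manner assimilation.
Place and voice are unchanged, so the assimilation is partial, not total.
The other alternating forms pattern the same way: /p/ → [ɸ] before /ʁ/ (stop → fricative, matching a fricative); /q/ → [χ] before /f/ (stop → fricative, matching a fricative) — only manner changes, and always toward the following segment.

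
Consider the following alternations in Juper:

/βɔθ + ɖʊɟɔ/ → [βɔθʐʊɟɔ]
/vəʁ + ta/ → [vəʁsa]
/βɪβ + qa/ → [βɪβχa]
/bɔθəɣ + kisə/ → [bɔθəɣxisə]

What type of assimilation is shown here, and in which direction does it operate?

Comparing underlying and surface forms, /ɖ/ → [ʐ] is the alternation; the neighbouring /θ/ is constant.
/ɖ/ is a stop while /θ/ is a fricative; the output [ʐ] is a fricative, matching the trigger — so the feature that spreads is manner.
Place and voice are unchanged, so the assimilation is partial, not total.
The same holds elsewhere in the data: /t/ → [s] after /ʁ/ (stop → fricative, matching a fricative); /q/ → [χ] after /β/ (stop → fricative, matching a fricative); /k/ → [x] after /ɣ/ (stop → fricative, matching a fricative) — only manner changes, and always toward the preceding segment.
Since the segment that changes follows the conditioning segment, the assimilation is progressive.

progressive manner assimilation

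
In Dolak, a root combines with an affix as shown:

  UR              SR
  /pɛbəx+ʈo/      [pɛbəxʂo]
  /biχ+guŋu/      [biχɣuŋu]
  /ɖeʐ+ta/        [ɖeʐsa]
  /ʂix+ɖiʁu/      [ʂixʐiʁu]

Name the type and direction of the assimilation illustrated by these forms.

progressive manner assimilation

The segment that alternates is /ʈ/, which surfaces as [ʂ] when adjacent to /x/.
The change stop → fricative matches the manner of the preceding /x/, identifying this as manner assimilation.
Place and voice are unchanged, so the assimilation is partial, not total.
Checking the remaining alternations: /g/ → [ɣ] after /χ/ (stop → fricative, matching a fricative); /t/ → [s] after /ʐ/ (stop → fricative, matching a fricative); /ɖ/ → [ʐ] after /x/ (stop → fricative, matching a fricative) — only manner changes, and always toward the preceding segment.
The trigger is the preceding segment, so the direction is progressive (perseverative).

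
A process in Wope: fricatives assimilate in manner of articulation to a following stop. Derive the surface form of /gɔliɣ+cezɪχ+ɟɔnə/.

The rule targets /ɣ/ (voiced velar fricative), which sits before the trigger /c/ (stop).
The voiced velar stop is [g], so /ɣ/ → [g].
The same rule applies at the second boundary: /χ/ → [q] next to /ɟ/.

[gɔligcezɪqɟɔnə]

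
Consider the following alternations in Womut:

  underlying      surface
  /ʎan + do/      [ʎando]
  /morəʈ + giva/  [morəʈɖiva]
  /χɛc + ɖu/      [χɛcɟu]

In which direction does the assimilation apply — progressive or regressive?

The segment that alternates is /g/, which surfaces as [ɖ] when adjacent to /ʈ/.
/g/ is velar while /ʈ/ is retroflex; the output [ɖ] is retroflex, matching the trigger — so the feature that spreads is place.
Checking the remaining alternation: /ɖ/ → [ɟ] after /c/ (retroflex → palatal, matching palatal) — only place changes, and always toward the preceding segment.
Nothing changes in [ʎando]: there the adjacent consonants already agree in place (/d/ and /n/ are both alveolar), so this form is consistent with the same rule.
The trigger is the preceding segment, so the direction is progressive (perseverative).

progressive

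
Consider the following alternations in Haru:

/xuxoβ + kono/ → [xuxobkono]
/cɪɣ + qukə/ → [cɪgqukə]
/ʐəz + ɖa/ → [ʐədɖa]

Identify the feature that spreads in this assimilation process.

The segment that alternates is /β/, which surfaces as [b] when adjacent to /k/.
The change fricative → stop matches the manner of the following /k/, identifying this as manner assimilation.
The same holds elsewhere in the data: /ɣ/ → [g] before /q/ (fricative → stop, matching a stop); /z/ → [d] before /ɖ/ (fricative → stop, matching a stop) — only manner changes, and always toward the following segment.

manner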